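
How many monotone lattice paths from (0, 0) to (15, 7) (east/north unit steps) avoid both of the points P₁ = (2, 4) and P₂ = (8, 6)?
Number of paths = 141480

Inclusion–exclusion. Total paths: C(22, 15) = 170544. Through P₁: C(6, 2)·C(16, 13) = 8400. Through P₂: C(14, 8)·C(8, 7) = 24024. Since P₁ is strictly southwest of P₂, a monotone path through both must visit P₁ then P₂; paths through both = C(6, 2)·C(8, 6)·C(8, 7) = 3360. Avoid both = 170544 − 8400 − 24024 + 3360 = 141480.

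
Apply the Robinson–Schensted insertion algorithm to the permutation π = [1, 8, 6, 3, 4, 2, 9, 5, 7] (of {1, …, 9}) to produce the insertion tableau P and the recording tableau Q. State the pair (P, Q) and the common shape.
P = [1, 2, 4, 5, 7] / [3, 9] / [6] / [8];  Q = [1, 2, 5, 7, 9] / [3, 8] / [4] / [6];  common shape = (5, 2, 1, 1)

Row-insert the values π_1, π_2, … into P one at a time, bumping the leftmost entry strictly greater than the inserted value down to the next row. The recording tableau Q records, in position (i, j), the step at which that cell was added to P.
  Insert 1 (step 1): P = [1];  Q = [1]
  Insert 8 (step 2): P = [1, 8];  Q = [1, 2]
  Insert 6 (step 3): P = [1, 6] / [8];  Q = [1, 2] / [3]
  Insert 3 (step 4): P = [1, 3] / [6] / [8];  Q = [1, 2] / [3] / [4]
  Insert 4 (step 5): P = [1, 3, 4] / [6] / [8];  Q = [1, 2, 5] / [3] / [4]
  Insert 2 (step 6): P = [1, 2, 4] / [3] / [6] / [8];  Q = [1, 2, 5] / [3] / [4] / [6]
  Insert 9 (step 7): P = [1, 2, 4, 9] / [3] / [6] / [8];  Q = [1, 2, 5, 7] / [3] / [4] / [6]
  Insert 5 (step 8): P = [1, 2, 4, 5] / [3, 9] / [6] / [8];  Q = [1, 2, 5, 7] / [3, 8] / [4] / [6]
  Insert 7 (step 9): P = [1, 2, 4, 5, 7] / [3, 9] / [6] / [8];  Q = [1, 2, 5, 7, 9] / [3, 8] / [4] / [6]
Final shape: (5, 2, 1, 1).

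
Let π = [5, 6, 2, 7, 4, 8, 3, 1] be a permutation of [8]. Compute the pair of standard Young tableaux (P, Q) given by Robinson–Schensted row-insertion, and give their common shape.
P = [1, 3, 7, 8] / [2, 6] / [4] / [5];  Q = [1, 2, 4, 6] / [3, 5] / [7] / [8];  common shape = (4, 2, 1, 1)

Row-insert the values π_1, π_2, … into P one at a time, bumping the leftmost entry strictly greater than the inserted value down to the next row. The recording tableau Q records, in position (i, j), the step at which that cell was added to P.
  Insert 5 (step 1): P = [5];  Q = [1]
  Insert 6 (step 2): P = [5, 6];  Q = [1, 2]
  Insert 2 (step 3): P = [2, 6] / [5];  Q = [1, 2] / [3]
  Insert 7 (step 4): P = [2, 6, 7] / [5];  Q = [1, 2, 4] / [3]
  Insert 4 (step 5): P = [2, 4, 7] / [5, 6];  Q = [1, 2, 4] / [3, 5]
  Insert 8 (step 6): P = [2, 4, 7, 8] / [5, 6];  Q = [1, 2, 4, 6] / [3, 5]
  Insert 3 (step 7): P = [2, 3, 7, 8] / [4, 6] / [5];  Q = [1, 2, 4, 6] / [3, 5] / [7]
  Insert 1 (step 8): P = [1, 3, 7, 8] / [2, 6] / [4] / [5];  Q = [1, 2, 4, 6] / [3, 5] / [7] / [8]
Final shape: (4, 2, 1, 1).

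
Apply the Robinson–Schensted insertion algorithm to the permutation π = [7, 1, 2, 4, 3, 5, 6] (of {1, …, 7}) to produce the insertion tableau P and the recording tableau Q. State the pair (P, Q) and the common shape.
P = [1, 2, 3, 5, 6] / [4] / [7];  Q = [1, 3, 4, 6, 7] / [2] / [5];  common shape = (5, 1, 1)

Row-insert the values π_1, π_2, … into P one at a time, bumping the leftmost entry strictly greater than the inserted value down to the next row. The recording tableau Q records, in position (i, j), the step at which that cell was added to P.
  Insert 7 (step 1): P = [7];  Q = [1]
  Insert 1 (step 2): P = [1] / [7];  Q = [1] / [2]
  Insert 2 (step 3): P = [1, 2] / [7];  Q = [1, 3] / [2]
  Insert 4 (step 4): P = [1, 2, 4] / [7];  Q = [1, 3, 4] / [2]
  Insert 3 (step 5): P = [1, 2, 3] / [4] / [7];  Q = [1, 3, 4] / [2] / [5]
  Insert 5 (step 6): P = [1, 2, 3, 5] / [4] / [7];  Q = [1, 3, 4, 6] / [2] / [5]
  Insert 6 (step 7): P = [1, 2, 3, 5, 6] / [4] / [7];  Q = [1, 3, 4, 6, 7] / [2] / [5]
Final shape: (5, 1, 1).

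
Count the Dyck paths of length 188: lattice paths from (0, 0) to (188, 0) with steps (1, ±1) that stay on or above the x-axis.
C_94 = 239993345518077005168915776623476723006280827488229600

These Dyck paths are counted by the Catalan number C_n = (1/(n + 1)) · C(2n, n). For n = 94: C_94 = (1/95) · C(188, 94) = 22799367824217315491046998779230288685596678611381812000/95 = 239993345518077005168915776623476723006280827488229600.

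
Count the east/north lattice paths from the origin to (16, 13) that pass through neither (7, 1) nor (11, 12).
Number of paths = 57465527

Inclusion–exclusion. Total paths: C(29, 16) = 67863915. Through P₁: C(8, 7)·C(21, 9) = 2351440. Through P₂: C(23, 11)·C(6, 5) = 8112468. Since P₁ is strictly southwest of P₂, a monotone path through both must visit P₁ then P₂; paths through both = C(8, 7)·C(15, 4)·C(6, 5) = 65520. Avoid both = 67863915 − 2351440 − 8112468 + 65520 = 57465527.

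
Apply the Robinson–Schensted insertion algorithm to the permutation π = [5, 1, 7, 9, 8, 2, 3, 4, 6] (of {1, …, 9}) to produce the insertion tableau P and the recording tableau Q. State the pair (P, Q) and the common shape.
P = [1, 2, 3, 4, 6] / [5, 7, 8] / [9];  Q = [1, 3, 4, 8, 9] / [2, 5, 7] / [6];  common shape = (5, 3, 1)

Row-insert the values π_1, π_2, … into P one at a time, bumping the leftmost entry strictly greater than the inserted value down to the next row. The recording tableau Q records, in position (i, j), the step at which that cell was added to P.
  Insert 5 (step 1): P = [5];  Q = [1]
  Insert 1 (step 2): P = [1] / [5];  Q = [1] / [2]
  Insert 7 (step 3): P = [1, 7] / [5];  Q = [1, 3] / [2]
  Insert 9 (step 4): P = [1, 7, 9] / [5];  Q = [1, 3, 4] / [2]
  Insert 8 (step 5): P = [1, 7, 8] / [5, 9];  Q = [1, 3, 4] / [2, 5]
  Insert 2 (step 6): P = [1, 2, 8] / [5, 7] / [9];  Q = [1, 3, 4] / [2, 5] / [6]
  Insert 3 (step 7): P = [1, 2, 3] / [5, 7, 8] / [9];  Q = [1, 3, 4] / [2, 5, 7] / [6]
  Insert 4 (step 8): P = [1, 2, 3, 4] / [5, 7, 8] / [9];  Q = [1, 3, 4, 8] / [2, 5, 7] / [6]
  Insert 6 (step 9): P = [1, 2, 3, 4, 6] / [5, 7, 8] / [9];  Q = [1, 3, 4, 8, 9] / [2, 5, 7] / [6]
Final shape: (5, 3, 1).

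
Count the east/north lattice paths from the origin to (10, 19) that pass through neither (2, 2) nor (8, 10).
Number of paths = 12124860

Inclusion–exclusion. Total paths: C(29, 10) = 20030010. Through P₁: C(4, 2)·C(25, 8) = 6489450. Through P₂: C(18, 8)·C(11, 2) = 2406690. Since P₁ is strictly southwest of P₂, a monotone path through both must visit P₁ then P₂; paths through both = C(4, 2)·C(14, 6)·C(11, 2) = 990990. Avoid both = 20030010 − 6489450 − 2406690 + 990990 = 12124860.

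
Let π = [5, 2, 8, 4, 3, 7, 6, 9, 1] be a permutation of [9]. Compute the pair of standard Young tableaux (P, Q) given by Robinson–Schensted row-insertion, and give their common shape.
P = [1, 3, 6, 9] / [2, 7] / [4, 8] / [5];  Q = [1, 3, 6, 8] / [2, 4] / [5, 7] / [9];  common shape = (4, 2, 2, 1)

Row-insert the values π_1, π_2, … into P one at a time, bumping the leftmost entry strictly greater than the inserted value down to the next row. The recording tableau Q records, in position (i, j), the step at which that cell was added to P.
  Insert 5 (step 1): P = [5];  Q = [1]
  Insert 2 (step 2): P = [2] / [5];  Q = [1] / [2]
  Insert 8 (step 3): P = [2, 8] / [5];  Q = [1, 3] / [2]
  Insert 4 (step 4): P = [2, 4] / [5, 8];  Q = [1, 3] / [2, 4]
  Insert 3 (step 5): P = [2, 3] / [4, 8] / [5];  Q = [1, 3] / [2, 4] / [5]
  Insert 7 (step 6): P = [2, 3, 7] / [4, 8] / [5];  Q = [1, 3, 6] / [2, 4] / [5]
  Insert 6 (step 7): P = [2, 3, 6] / [4, 7] / [5, 8];  Q = [1, 3, 6] / [2, 4] / [5, 7]
  Insert 9 (step 8): P = [2, 3, 6, 9] / [4, 7] / [5, 8];  Q = [1, 3, 6, 8] / [2, 4] / [5, 7]
  Insert 1 (step 9): P = [1, 3, 6, 9] / [2, 7] / [4, 8] / [5];  Q = [1, 3, 6, 8] / [2, 4] / [5, 7] / [9]
Final shape: (4, 2, 2, 1).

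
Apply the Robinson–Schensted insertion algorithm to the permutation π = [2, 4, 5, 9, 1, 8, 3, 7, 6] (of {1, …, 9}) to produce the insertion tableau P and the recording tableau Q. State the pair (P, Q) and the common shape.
P = [1, 3, 5, 6] / [2, 4, 7] / [8] / [9];  Q = [1, 2, 3, 4] / [5, 6, 8] / [7] / [9];  common shape = (4, 3, 1, 1)

Row-insert the values π_1, π_2, … into P one at a time, bumping the leftmost entry strictly greater than the inserted value down to the next row. The recording tableau Q records, in position (i, j), the step at which that cell was added to P.
  Insert 2 (step 1): P = [2];  Q = [1]
  Insert 4 (step 2): P = [2, 4];  Q = [1, 2]
  Insert 5 (step 3): P = [2, 4, 5];  Q = [1, 2, 3]
  Insert 9 (step 4): P = [2, 4, 5, 9];  Q = [1, 2, 3, 4]
  Insert 1 (step 5): P = [1, 4, 5, 9] / [2];  Q = [1, 2, 3, 4] / [5]
  Insert 8 (step 6): P = [1, 4, 5, 8] / [2, 9];  Q = [1, 2, 3, 4] / [5, 6]
  Insert 3 (step 7): P = [1, 3, 5, 8] / [2, 4] / [9];  Q = [1, 2, 3, 4] / [5, 6] / [7]
  Insert 7 (step 8): P = [1, 3, 5, 7] / [2, 4, 8] / [9];  Q = [1, 2, 3, 4] / [5, 6, 8] / [7]
  Insert 6 (step 9): P = [1, 3, 5, 6] / [2, 4, 7] / [8] / [9];  Q = [1, 2, 3, 4] / [5, 6, 8] / [7] / [9]
Final shape: (4, 3, 1, 1).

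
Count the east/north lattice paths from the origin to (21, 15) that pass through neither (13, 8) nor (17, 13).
Number of paths = 2846642760

Inclusion–exclusion. Total paths: C(36, 21) = 5567902560. Through P₁: C(21, 13)·C(15, 8) = 1309458150. Through P₂: C(30, 17)·C(6, 4) = 1796397750. Since P₁ is strictly southwest of P₂, a monotone path through both must visit P₁ then P₂; paths through both = C(21, 13)·C(9, 4)·C(6, 4) = 384596100. Avoid both = 5567902560 − 1309458150 − 1796397750 + 384596100 = 2846642760.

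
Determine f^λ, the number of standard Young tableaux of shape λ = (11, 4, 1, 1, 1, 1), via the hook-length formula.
# SYT of shape (11, 4, 1, 1, 1, 1) = 1322685

Hook-length formula: f^λ = n! / Π hook(c), product over all cells c of the Young diagram. For λ = (11, 4, 1, 1, 1, 1), n = 19 boxes. Hook lengths by row (left-to-right, top-to-bottom): [16, 11, 10, 9, 7, 6, 5, 4, 3, 2, 1]; [8, 3, 2, 1]; [4]; [3]; [2]; [1]. Product of hooks = 91968307200. So f^λ = 19! / 91968307200 = 121645100408832000 / 91968307200 = 1322685.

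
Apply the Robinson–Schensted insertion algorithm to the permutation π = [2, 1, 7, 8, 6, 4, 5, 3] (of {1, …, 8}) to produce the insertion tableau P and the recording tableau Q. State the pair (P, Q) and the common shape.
P = [1, 3, 5] / [2, 4, 8] / [6] / [7];  Q = [1, 3, 4] / [2, 5, 7] / [6] / [8];  common shape = (3, 3, 1, 1)

Row-insert the values π_1, π_2, … into P one at a time, bumping the leftmost entry strictly greater than the inserted value down to the next row. The recording tableau Q records, in position (i, j), the step at which that cell was added to P.
  Insert 2 (step 1): P = [2];  Q = [1]
  Insert 1 (step 2): P = [1] / [2];  Q = [1] / [2]
  Insert 7 (step 3): P = [1, 7] / [2];  Q = [1, 3] / [2]
  Insert 8 (step 4): P = [1, 7, 8] / [2];  Q = [1, 3, 4] / [2]
  Insert 6 (step 5): P = [1, 6, 8] / [2, 7];  Q = [1, 3, 4] / [2, 5]
  Insert 4 (step 6): P = [1, 4, 8] / [2, 6] / [7];  Q = [1, 3, 4] / [2, 5] / [6]
  Insert 5 (step 7): P = [1, 4, 5] / [2, 6, 8] / [7];  Q = [1, 3, 4] / [2, 5, 7] / [6]
  Insert 3 (step 8): P = [1, 3, 5] / [2, 4, 8] / [6] / [7];  Q = [1, 3, 4] / [2, 5, 7] / [6] / [8]
Final shape: (3, 3, 1, 1).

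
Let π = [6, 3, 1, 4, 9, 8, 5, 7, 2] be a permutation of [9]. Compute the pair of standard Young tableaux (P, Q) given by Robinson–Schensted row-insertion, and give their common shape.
P = [1, 2, 5, 7] / [3, 4] / [6, 8] / [9];  Q = [1, 4, 5, 8] / [2, 6] / [3, 7] / [9];  common shape = (4, 2, 2, 1)

Row-insert the values π_1, π_2, … into P one at a time, bumping the leftmost entry strictly greater than the inserted value down to the next row. The recording tableau Q records, in position (i, j), the step at which that cell was added to P.
  Insert 6 (step 1): P = [6];  Q = [1]
  Insert 3 (step 2): P = [3] / [6];  Q = [1] / [2]
  Insert 1 (step 3): P = [1] / [3] / [6];  Q = [1] / [2] / [3]
  Insert 4 (step 4): P = [1, 4] / [3] / [6];  Q = [1, 4] / [2] / [3]
  Insert 9 (step 5): P = [1, 4, 9] / [3] / [6];  Q = [1, 4, 5] / [2] / [3]
  Insert 8 (step 6): P = [1, 4, 8] / [3, 9] / [6];  Q = [1, 4, 5] / [2, 6] / [3]
  Insert 5 (step 7): P = [1, 4, 5] / [3, 8] / [6, 9];  Q = [1, 4, 5] / [2, 6] / [3, 7]
  Insert 7 (step 8): P = [1, 4, 5, 7] / [3, 8] / [6, 9];  Q = [1, 4, 5, 8] / [2, 6] / [3, 7]
  Insert 2 (step 9): P = [1, 2, 5, 7] / [3, 4] / [6, 8] / [9];  Q = [1, 4, 5, 8] / [2, 6] / [3, 7] / [9]
Final shape: (4, 2, 2, 1).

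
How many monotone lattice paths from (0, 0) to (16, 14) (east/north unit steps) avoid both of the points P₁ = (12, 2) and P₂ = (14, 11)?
Number of paths = 100733105

Inclusion–exclusion. Total paths: C(30, 16) = 145422675. Through P₁: C(14, 12)·C(16, 4) = 165620. Through P₂: C(25, 14)·C(5, 2) = 44574000. Since P₁ is strictly southwest of P₂, a monotone path through both must visit P₁ then P₂; paths through both = C(14, 12)·C(11, 2)·C(5, 2) = 50050. Avoid both = 145422675 − 165620 − 44574000 + 50050 = 100733105.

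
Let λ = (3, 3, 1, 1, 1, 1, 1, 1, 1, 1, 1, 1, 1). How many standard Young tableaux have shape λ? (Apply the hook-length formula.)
# SYT of shape (3, 3, 1, 1, 1, 1, 1, 1, 1, 1, 1, 1, 1) = 3536

Hook-length formula: f^λ = n! / Π hook(c), product over all cells c of the Young diagram. For λ = (3, 3, 1, 1, 1, 1, 1, 1, 1, 1, 1, 1, 1), n = 17 boxes. Hook lengths by row (left-to-right, top-to-bottom): [15, 3, 2]; [14, 2, 1]; [11]; [10]; [9]; [8]; [7]; [6]; [5]; [4]; [3]; [2]; [1]. Product of hooks = 100590336000. So f^λ = 17! / 100590336000 = 355687428096000 / 100590336000 = 3536.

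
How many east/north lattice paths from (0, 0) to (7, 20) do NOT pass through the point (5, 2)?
Number of paths = 884040

Total paths from (0, 0) to (7, 20): C(27, 7) = 888030. Paths through (5, 2): (paths (0, 0) → (5, 2)) × (paths (5, 2) → (7, 20)) = C(7, 5) · C(20, 2) = 21 · 190 = 3990. Avoidance count = 888030 − 3990 = 884040.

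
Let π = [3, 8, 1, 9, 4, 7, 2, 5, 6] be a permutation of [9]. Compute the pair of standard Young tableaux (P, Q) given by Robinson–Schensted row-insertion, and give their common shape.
P = [1, 2, 5, 6] / [3, 4, 7] / [8, 9];  Q = [1, 2, 4, 9] / [3, 5, 6] / [7, 8];  common shape = (4, 3, 2)

Row-insert the values π_1, π_2, … into P one at a time, bumping the leftmost entry strictly greater than the inserted value down to the next row. The recording tableau Q records, in position (i, j), the step at which that cell was added to P.
  Insert 3 (step 1): P = [3];  Q = [1]
  Insert 8 (step 2): P = [3, 8];  Q = [1, 2]
  Insert 1 (step 3): P = [1, 8] / [3];  Q = [1, 2] / [3]
  Insert 9 (step 4): P = [1, 8, 9] / [3];  Q = [1, 2, 4] / [3]
  Insert 4 (step 5): P = [1, 4, 9] / [3, 8];  Q = [1, 2, 4] / [3, 5]
  Insert 7 (step 6): P = [1, 4, 7] / [3, 8, 9];  Q = [1, 2, 4] / [3, 5, 6]
  Insert 2 (step 7): P = [1, 2, 7] / [3, 4, 9] / [8];  Q = [1, 2, 4] / [3, 5, 6] / [7]
  Insert 5 (step 8): P = [1, 2, 5] / [3, 4, 7] / [8, 9];  Q = [1, 2, 4] / [3, 5, 6] / [7, 8]
  Insert 6 (step 9): P = [1, 2, 5, 6] / [3, 4, 7] / [8, 9];  Q = [1, 2, 4, 9] / [3, 5, 6] / [7, 8]
Final shape: (4, 3, 2).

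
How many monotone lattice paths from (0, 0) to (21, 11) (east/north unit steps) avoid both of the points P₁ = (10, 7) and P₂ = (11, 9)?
Number of paths = 95243304

Inclusion–exclusion. Total paths: C(32, 21) = 129024480. Through P₁: C(17, 10)·C(15, 11) = 26546520. Through P₂: C(20, 11)·C(12, 10) = 11085360. Since P₁ is strictly southwest of P₂, a monotone path through both must visit P₁ then P₂; paths through both = C(17, 10)·C(3, 1)·C(12, 10) = 3850704. Avoid both = 129024480 − 26546520 − 11085360 + 3850704 = 95243304.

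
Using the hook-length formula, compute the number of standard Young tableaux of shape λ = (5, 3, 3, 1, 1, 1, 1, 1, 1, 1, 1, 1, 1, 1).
# SYT of shape (5, 3, 3, 1, 1, 1, 1, 1, 1, 1, 1, 1, 1, 1) = 10346336

Hook-length formula: f^λ = n! / Π hook(c), product over all cells c of the Young diagram. For λ = (5, 3, 3, 1, 1, 1, 1, 1, 1, 1, 1, 1, 1, 1), n = 22 boxes. Hook lengths by row (left-to-right, top-to-bottom): [18, 6, 5, 2, 1]; [15, 3, 2]; [14, 2, 1]; [11]; [10]; [9]; [8]; [7]; [6]; [5]; [4]; [3]; [2]; [1]. Product of hooks = 108637562880000. So f^λ = 22! / 108637562880000 = 1124000727777607680000 / 108637562880000 = 10346336.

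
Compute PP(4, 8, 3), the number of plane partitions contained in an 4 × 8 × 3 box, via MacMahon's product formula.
PP(4, 8, 3) = 4723719

Evaluate the triple product over i = 1..4, j = 1..8, k = 1..3. The factors are (2/1) · (3/2) · (4/3) · (3/2) · (4/3) · (5/4) · (4/3) · (5/4) · … (96 factors total). The numerators and denominators telescope so the product is an integer; carrying out the multiplication exactly gives PP(4, 8, 3) = 4723719.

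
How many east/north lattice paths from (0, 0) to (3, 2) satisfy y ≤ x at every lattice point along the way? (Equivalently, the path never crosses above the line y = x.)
Number of paths = 5

By the reflection principle (André's argument), the number of monotone paths to (3, 2) with n ≤ m that never go above y = x is C(5, 3) − C(5, 4) = 10 − 5 = 5.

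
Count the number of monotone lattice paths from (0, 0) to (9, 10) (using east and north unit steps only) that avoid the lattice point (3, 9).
Number of paths = 90838

Total paths from (0, 0) to (9, 10): C(19, 9) = 92378. Paths through (3, 9): (paths (0, 0) → (3, 9)) × (paths (3, 9) → (9, 10)) = C(12, 3) · C(7, 6) = 220 · 7 = 1540. Avoidance count = 92378 − 1540 = 90838.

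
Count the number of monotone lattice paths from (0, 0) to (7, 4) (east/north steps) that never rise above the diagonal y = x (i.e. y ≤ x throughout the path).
Number of paths = 165

By the reflection principle (André's argument), the number of monotone paths to (7, 4) with n ≤ m that never go above y = x is C(11, 7) − C(11, 8) = 330 − 165 = 165.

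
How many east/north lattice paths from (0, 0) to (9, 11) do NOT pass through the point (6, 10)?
Number of paths = 135928

Total paths from (0, 0) to (9, 11): C(20, 9) = 167960. Paths through (6, 10): (paths (0, 0) → (6, 10)) × (paths (6, 10) → (9, 11)) = C(16, 6) · C(4, 3) = 8008 · 4 = 32032. Avoidance count = 167960 − 32032 = 135928.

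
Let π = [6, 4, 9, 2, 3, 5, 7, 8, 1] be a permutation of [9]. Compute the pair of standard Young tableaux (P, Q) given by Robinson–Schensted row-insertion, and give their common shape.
P = [1, 3, 5, 7, 8] / [2, 9] / [4] / [6];  Q = [1, 3, 6, 7, 8] / [2, 5] / [4] / [9];  common shape = (5, 2, 1, 1)

Row-insert the values π_1, π_2, … into P one at a time, bumping the leftmost entry strictly greater than the inserted value down to the next row. The recording tableau Q records, in position (i, j), the step at which that cell was added to P.
  Insert 6 (step 1): P = [6];  Q = [1]
  Insert 4 (step 2): P = [4] / [6];  Q = [1] / [2]
  Insert 9 (step 3): P = [4, 9] / [6];  Q = [1, 3] / [2]
  Insert 2 (step 4): P = [2, 9] / [4] / [6];  Q = [1, 3] / [2] / [4]
  Insert 3 (step 5): P = [2, 3] / [4, 9] / [6];  Q = [1, 3] / [2, 5] / [4]
  Insert 5 (step 6): P = [2, 3, 5] / [4, 9] / [6];  Q = [1, 3, 6] / [2, 5] / [4]
  Insert 7 (step 7): P = [2, 3, 5, 7] / [4, 9] / [6];  Q = [1, 3, 6, 7] / [2, 5] / [4]
  Insert 8 (step 8): P = [2, 3, 5, 7, 8] / [4, 9] / [6];  Q = [1, 3, 6, 7, 8] / [2, 5] / [4]
  Insert 1 (step 9): P = [1, 3, 5, 7, 8] / [2, 9] / [4] / [6];  Q = [1, 3, 6, 7, 8] / [2, 5] / [4] / [9]
Final shape: (5, 2, 1, 1).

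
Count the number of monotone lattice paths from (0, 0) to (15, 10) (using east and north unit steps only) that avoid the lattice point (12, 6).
Number of paths = 2619020

Total paths from (0, 0) to (15, 10): C(25, 15) = 3268760. Paths through (12, 6): (paths (0, 0) → (12, 6)) × (paths (12, 6) → (15, 10)) = C(18, 12) · C(7, 3) = 18564 · 35 = 649740. Avoidance count = 3268760 − 649740 = 2619020.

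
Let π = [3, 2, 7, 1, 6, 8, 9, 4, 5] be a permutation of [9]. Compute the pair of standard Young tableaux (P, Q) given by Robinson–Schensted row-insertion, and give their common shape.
P = [1, 4, 5, 9] / [2, 6, 8] / [3, 7];  Q = [1, 3, 6, 7] / [2, 5, 9] / [4, 8];  common shape = (4, 3, 2)

Row-insert the values π_1, π_2, … into P one at a time, bumping the leftmost entry strictly greater than the inserted value down to the next row. The recording tableau Q records, in position (i, j), the step at which that cell was added to P.
  Insert 3 (step 1): P = [3];  Q = [1]
  Insert 2 (step 2): P = [2] / [3];  Q = [1] / [2]
  Insert 7 (step 3): P = [2, 7] / [3];  Q = [1, 3] / [2]
  Insert 1 (step 4): P = [1, 7] / [2] / [3];  Q = [1, 3] / [2] / [4]
  Insert 6 (step 5): P = [1, 6] / [2, 7] / [3];  Q = [1, 3] / [2, 5] / [4]
  Insert 8 (step 6): P = [1, 6, 8] / [2, 7] / [3];  Q = [1, 3, 6] / [2, 5] / [4]
  Insert 9 (step 7): P = [1, 6, 8, 9] / [2, 7] / [3];  Q = [1, 3, 6, 7] / [2, 5] / [4]
  Insert 4 (step 8): P = [1, 4, 8, 9] / [2, 6] / [3, 7];  Q = [1, 3, 6, 7] / [2, 5] / [4, 8]
  Insert 5 (step 9): P = [1, 4, 5, 9] / [2, 6, 8] / [3, 7];  Q = [1, 3, 6, 7] / [2, 5, 9] / [4, 8]
Final shape: (4, 3, 2).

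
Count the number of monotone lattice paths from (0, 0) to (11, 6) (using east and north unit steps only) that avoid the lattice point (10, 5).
Number of paths = 6370

Total paths from (0, 0) to (11, 6): C(17, 11) = 12376. Paths through (10, 5): (paths (0, 0) → (10, 5)) × (paths (10, 5) → (11, 6)) = C(15, 10) · C(2, 1) = 3003 · 2 = 6006. Avoidance count = 12376 − 6006 = 6370.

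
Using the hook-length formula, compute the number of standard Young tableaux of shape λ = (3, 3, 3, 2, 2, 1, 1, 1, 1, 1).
# SYT of shape (3, 3, 3, 2, 2, 1, 1, 1, 1, 1) = 501228

Hook-length formula: f^λ = n! / Π hook(c), product over all cells c of the Young diagram. For λ = (3, 3, 3, 2, 2, 1, 1, 1, 1, 1), n = 18 boxes. Hook lengths by row (left-to-right, top-to-bottom): [12, 6, 3]; [11, 5, 2]; [10, 4, 1]; [8, 2]; [7, 1]; [5]; [4]; [3]; [2]; [1]. Product of hooks = 12773376000. So f^λ = 18! / 12773376000 = 6402373705728000 / 12773376000 = 501228.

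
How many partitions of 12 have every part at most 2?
p(12, parts ≤ 2) = 7

Partitions of 12 with all parts ≤ 2: 2+2+2+2+2+2, 2+2+2+2+2+1+1, 2+2+2+2+1+1+1+1, 2+2+2+1+1+1+1+1+1, 2+2+1+1+1+1+1+1+1+1, 2+1+1+1+1+1+1+1+1+1+1, 1+1+1+1+1+1+1+1+1+1+1+1. Count = 7.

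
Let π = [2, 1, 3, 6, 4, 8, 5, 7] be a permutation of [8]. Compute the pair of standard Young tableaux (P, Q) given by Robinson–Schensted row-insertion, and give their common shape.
P = [1, 3, 4, 5, 7] / [2, 6, 8];  Q = [1, 3, 4, 6, 8] / [2, 5, 7];  common shape = (5, 3)

Row-insert the values π_1, π_2, … into P one at a time, bumping the leftmost entry strictly greater than the inserted value down to the next row. The recording tableau Q records, in position (i, j), the step at which that cell was added to P.
  Insert 2 (step 1): P = [2];  Q = [1]
  Insert 1 (step 2): P = [1] / [2];  Q = [1] / [2]
  Insert 3 (step 3): P = [1, 3] / [2];  Q = [1, 3] / [2]
  Insert 6 (step 4): P = [1, 3, 6] / [2];  Q = [1, 3, 4] / [2]
  Insert 4 (step 5): P = [1, 3, 4] / [2, 6];  Q = [1, 3, 4] / [2, 5]
  Insert 8 (step 6): P = [1, 3, 4, 8] / [2, 6];  Q = [1, 3, 4, 6] / [2, 5]
  Insert 5 (step 7): P = [1, 3, 4, 5] / [2, 6, 8];  Q = [1, 3, 4, 6] / [2, 5, 7]
  Insert 7 (step 8): P = [1, 3, 4, 5, 7] / [2, 6, 8];  Q = [1, 3, 4, 6, 8] / [2, 5, 7]
Final shape: (5, 3).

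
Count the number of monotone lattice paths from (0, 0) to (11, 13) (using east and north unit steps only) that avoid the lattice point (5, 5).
Number of paths = 1739388

Total paths from (0, 0) to (11, 13): C(24, 11) = 2496144. Paths through (5, 5): (paths (0, 0) → (5, 5)) × (paths (5, 5) → (11, 13)) = C(10, 5) · C(14, 6) = 252 · 3003 = 756756. Avoidance count = 2496144 − 756756 = 1739388.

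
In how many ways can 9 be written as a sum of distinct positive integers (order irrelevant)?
q(9) = 8

List partitions of 9 into distinct parts: 9, 8+1, 7+2, 6+3, 6+2+1, 5+4, 5+3+1, 4+3+2. There are q(9) = 8. (Euler: this equals the number of odd-part partitions of 9.)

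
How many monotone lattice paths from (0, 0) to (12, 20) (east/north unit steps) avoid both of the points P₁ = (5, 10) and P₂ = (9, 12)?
Number of paths = 126324471

Inclusion–exclusion. Total paths: C(32, 12) = 225792840. Through P₁: C(15, 5)·C(17, 7) = 58402344. Through P₂: C(21, 9)·C(11, 3) = 48498450. Since P₁ is strictly southwest of P₂, a monotone path through both must visit P₁ then P₂; paths through both = C(15, 5)·C(6, 4)·C(11, 3) = 7432425. Avoid both = 225792840 − 58402344 − 48498450 + 7432425 = 126324471.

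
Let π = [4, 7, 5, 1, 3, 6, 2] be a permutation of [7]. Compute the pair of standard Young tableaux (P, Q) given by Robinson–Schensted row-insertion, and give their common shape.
P = [1, 2, 6] / [3, 5] / [4] / [7];  Q = [1, 2, 6] / [3, 5] / [4] / [7];  common shape = (3, 2, 1, 1)

Row-insert the values π_1, π_2, … into P one at a time, bumping the leftmost entry strictly greater than the inserted value down to the next row. The recording tableau Q records, in position (i, j), the step at which that cell was added to P.
  Insert 4 (step 1): P = [4];  Q = [1]
  Insert 7 (step 2): P = [4, 7];  Q = [1, 2]
  Insert 5 (step 3): P = [4, 5] / [7];  Q = [1, 2] / [3]
  Insert 1 (step 4): P = [1, 5] / [4] / [7];  Q = [1, 2] / [3] / [4]
  Insert 3 (step 5): P = [1, 3] / [4, 5] / [7];  Q = [1, 2] / [3, 5] / [4]
  Insert 6 (step 6): P = [1, 3, 6] / [4, 5] / [7];  Q = [1, 2, 6] / [3, 5] / [4]
  Insert 2 (step 7): P = [1, 2, 6] / [3, 5] / [4] / [7];  Q = [1, 2, 6] / [3, 5] / [4] / [7]
Final shape: (3, 2, 1, 1).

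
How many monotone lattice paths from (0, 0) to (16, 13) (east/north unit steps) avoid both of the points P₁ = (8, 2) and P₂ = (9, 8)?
Number of paths = 45458685

Inclusion–exclusion. Total paths: C(29, 16) = 67863915. Through P₁: C(10, 8)·C(19, 8) = 3401190. Through P₂: C(17, 9)·C(12, 7) = 19253520. Since P₁ is strictly southwest of P₂, a monotone path through both must visit P₁ then P₂; paths through both = C(10, 8)·C(7, 1)·C(12, 7) = 249480. Avoid both = 67863915 − 3401190 − 19253520 + 249480 = 45458685.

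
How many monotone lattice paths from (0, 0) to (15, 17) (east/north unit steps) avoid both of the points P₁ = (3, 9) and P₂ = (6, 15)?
Number of paths = 536041200

Inclusion–exclusion. Total paths: C(32, 15) = 565722720. Through P₁: C(12, 3)·C(20, 12) = 27713400. Through P₂: C(21, 6)·C(11, 9) = 2984520. Since P₁ is strictly southwest of P₂, a monotone path through both must visit P₁ then P₂; paths through both = C(12, 3)·C(9, 3)·C(11, 9) = 1016400. Avoid both = 565722720 − 27713400 − 2984520 + 1016400 = 536041200.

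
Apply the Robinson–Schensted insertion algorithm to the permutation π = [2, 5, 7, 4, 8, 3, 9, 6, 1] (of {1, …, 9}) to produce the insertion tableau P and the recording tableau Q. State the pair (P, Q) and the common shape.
P = [1, 3, 6, 8, 9] / [2, 7] / [4] / [5];  Q = [1, 2, 3, 5, 7] / [4, 8] / [6] / [9];  common shape = (5, 2, 1, 1)

Row-insert the values π_1, π_2, … into P one at a time, bumping the leftmost entry strictly greater than the inserted value down to the next row. The recording tableau Q records, in position (i, j), the step at which that cell was added to P.
  Insert 2 (step 1): P = [2];  Q = [1]
  Insert 5 (step 2): P = [2, 5];  Q = [1, 2]
  Insert 7 (step 3): P = [2, 5, 7];  Q = [1, 2, 3]
  Insert 4 (step 4): P = [2, 4, 7] / [5];  Q = [1, 2, 3] / [4]
  Insert 8 (step 5): P = [2, 4, 7, 8] / [5];  Q = [1, 2, 3, 5] / [4]
  Insert 3 (step 6): P = [2, 3, 7, 8] / [4] / [5];  Q = [1, 2, 3, 5] / [4] / [6]
  Insert 9 (step 7): P = [2, 3, 7, 8, 9] / [4] / [5];  Q = [1, 2, 3, 5, 7] / [4] / [6]
  Insert 6 (step 8): P = [2, 3, 6, 8, 9] / [4, 7] / [5];  Q = [1, 2, 3, 5, 7] / [4, 8] / [6]
  Insert 1 (step 9): P = [1, 3, 6, 8, 9] / [2, 7] / [4] / [5];  Q = [1, 2, 3, 5, 7] / [4, 8] / [6] / [9]
Final shape: (5, 2, 1, 1).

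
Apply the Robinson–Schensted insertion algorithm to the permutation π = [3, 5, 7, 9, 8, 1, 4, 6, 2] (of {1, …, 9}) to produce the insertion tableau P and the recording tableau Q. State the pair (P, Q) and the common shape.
P = [1, 2, 6, 8] / [3, 4, 7] / [5] / [9];  Q = [1, 2, 3, 4] / [5, 7, 8] / [6] / [9];  common shape = (4, 3, 1, 1)

Row-insert the values π_1, π_2, … into P one at a time, bumping the leftmost entry strictly greater than the inserted value down to the next row. The recording tableau Q records, in position (i, j), the step at which that cell was added to P.
  Insert 3 (step 1): P = [3];  Q = [1]
  Insert 5 (step 2): P = [3, 5];  Q = [1, 2]
  Insert 7 (step 3): P = [3, 5, 7];  Q = [1, 2, 3]
  Insert 9 (step 4): P = [3, 5, 7, 9];  Q = [1, 2, 3, 4]
  Insert 8 (step 5): P = [3, 5, 7, 8] / [9];  Q = [1, 2, 3, 4] / [5]
  Insert 1 (step 6): P = [1, 5, 7, 8] / [3] / [9];  Q = [1, 2, 3, 4] / [5] / [6]
  Insert 4 (step 7): P = [1, 4, 7, 8] / [3, 5] / [9];  Q = [1, 2, 3, 4] / [5, 7] / [6]
  Insert 6 (step 8): P = [1, 4, 6, 8] / [3, 5, 7] / [9];  Q = [1, 2, 3, 4] / [5, 7, 8] / [6]
  Insert 2 (step 9): P = [1, 2, 6, 8] / [3, 4, 7] / [5] / [9];  Q = [1, 2, 3, 4] / [5, 7, 8] / [6] / [9]
Final shape: (4, 3, 1, 1).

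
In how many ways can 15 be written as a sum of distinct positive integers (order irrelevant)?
q(15) = 27

List partitions of 15 into distinct parts: 15, 14+1, 13+2, 12+3, 12+2+1, 11+4, 11+3+1, 10+5, 10+4+1, 10+3+2, 9+6, 9+5+1, 9+4+2, 9+3+2+1, 8+7, 8+6+1, 8+5+2, 8+4+3, 8+4+2+1, 7+6+2, 7+5+3, 7+5+2+1, 7+4+3+1, 6+5+4, 6+5+3+1, 6+4+3+2, 5+4+3+2+1. There are q(15) = 27. (Euler: this equals the number of odd-part partitions of 15.)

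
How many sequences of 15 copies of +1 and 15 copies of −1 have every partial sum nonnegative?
C_15 = 9694845

These ballot sequences are counted by the Catalan number C_n = (1/(n + 1)) · C(2n, n). For n = 15: C_15 = (1/16) · C(30, 15) = 155117520/16 = 9694845.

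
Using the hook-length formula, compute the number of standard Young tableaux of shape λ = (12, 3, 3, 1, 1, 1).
# SYT of shape (12, 3, 3, 1, 1, 1) = 17556000

Hook-length formula: f^λ = n! / Π hook(c), product over all cells c of the Young diagram. For λ = (12, 3, 3, 1, 1, 1), n = 21 boxes. Hook lengths by row (left-to-right, top-to-bottom): [17, 13, 12, 9, 8, 7, 6, 5, 4, 3, 2, 1]; [7, 3, 2]; [6, 2, 1]; [3]; [2]; [1]. Product of hooks = 2910169866240. So f^λ = 21! / 2910169866240 = 51090942171709440000 / 2910169866240 = 17556000.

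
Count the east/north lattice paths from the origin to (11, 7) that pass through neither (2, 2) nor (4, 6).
Number of paths = 18852

Inclusion–exclusion. Total paths: C(18, 11) = 31824. Through P₁: C(4, 2)·C(14, 9) = 12012. Through P₂: C(10, 4)·C(8, 7) = 1680. Since P₁ is strictly southwest of P₂, a monotone path through both must visit P₁ then P₂; paths through both = C(4, 2)·C(6, 2)·C(8, 7) = 720. Avoid both = 31824 − 12012 − 1680 + 720 = 18852.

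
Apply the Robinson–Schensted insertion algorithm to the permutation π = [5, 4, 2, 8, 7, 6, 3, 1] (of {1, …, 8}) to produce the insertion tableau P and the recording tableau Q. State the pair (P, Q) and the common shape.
P = [1, 3] / [2, 6] / [4, 7] / [5] / [8];  Q = [1, 4] / [2, 5] / [3, 6] / [7] / [8];  common shape = (2, 2, 2, 1, 1)

Row-insert the values π_1, π_2, … into P one at a time, bumping the leftmost entry strictly greater than the inserted value down to the next row. The recording tableau Q records, in position (i, j), the step at which that cell was added to P.
  Insert 5 (step 1): P = [5];  Q = [1]
  Insert 4 (step 2): P = [4] / [5];  Q = [1] / [2]
  Insert 2 (step 3): P = [2] / [4] / [5];  Q = [1] / [2] / [3]
  Insert 8 (step 4): P = [2, 8] / [4] / [5];  Q = [1, 4] / [2] / [3]
  Insert 7 (step 5): P = [2, 7] / [4, 8] / [5];  Q = [1, 4] / [2, 5] / [3]
  Insert 6 (step 6): P = [2, 6] / [4, 7] / [5, 8];  Q = [1, 4] / [2, 5] / [3, 6]
  Insert 3 (step 7): P = [2, 3] / [4, 6] / [5, 7] / [8];  Q = [1, 4] / [2, 5] / [3, 6] / [7]
  Insert 1 (step 8): P = [1, 3] / [2, 6] / [4, 7] / [5] / [8];  Q = [1, 4] / [2, 5] / [3, 6] / [7] / [8]
Final shape: (2, 2, 2, 1, 1).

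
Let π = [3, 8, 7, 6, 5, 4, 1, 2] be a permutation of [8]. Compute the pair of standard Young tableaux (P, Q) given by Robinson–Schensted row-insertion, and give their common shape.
P = [1, 2] / [3, 4] / [5] / [6] / [7] / [8];  Q = [1, 2] / [3, 8] / [4] / [5] / [6] / [7];  common shape = (2, 2, 1, 1, 1, 1)

Row-insert the values π_1, π_2, … into P one at a time, bumping the leftmost entry strictly greater than the inserted value down to the next row. The recording tableau Q records, in position (i, j), the step at which that cell was added to P.
  Insert 3 (step 1): P = [3];  Q = [1]
  Insert 8 (step 2): P = [3, 8];  Q = [1, 2]
  Insert 7 (step 3): P = [3, 7] / [8];  Q = [1, 2] / [3]
  Insert 6 (step 4): P = [3, 6] / [7] / [8];  Q = [1, 2] / [3] / [4]
  Insert 5 (step 5): P = [3, 5] / [6] / [7] / [8];  Q = [1, 2] / [3] / [4] / [5]
  Insert 4 (step 6): P = [3, 4] / [5] / [6] / [7] / [8];  Q = [1, 2] / [3] / [4] / [5] / [6]
  Insert 1 (step 7): P = [1, 4] / [3] / [5] / [6] / [7] / [8];  Q = [1, 2] / [3] / [4] / [5] / [6] / [7]
  Insert 2 (step 8): P = [1, 2] / [3, 4] / [5] / [6] / [7] / [8];  Q = [1, 2] / [3, 8] / [4] / [5] / [6] / [7]
Final shape: (2, 2, 1, 1, 1, 1).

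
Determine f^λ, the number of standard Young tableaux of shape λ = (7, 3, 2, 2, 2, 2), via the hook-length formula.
# SYT of shape (7, 3, 2, 2, 2, 2) = 2784600

Hook-length formula: f^λ = n! / Π hook(c), product over all cells c of the Young diagram. For λ = (7, 3, 2, 2, 2, 2), n = 18 boxes. Hook lengths by row (left-to-right, top-to-bottom): [12, 11, 6, 4, 3, 2, 1]; [7, 6, 1]; [5, 4]; [4, 3]; [3, 2]; [2, 1]. Product of hooks = 2299207680. So f^λ = 18! / 2299207680 = 6402373705728000 / 2299207680 = 2784600.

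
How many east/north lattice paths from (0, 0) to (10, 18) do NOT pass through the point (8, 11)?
Number of paths = 10402158

Total paths from (0, 0) to (10, 18): C(28, 10) = 13123110. Paths through (8, 11): (paths (0, 0) → (8, 11)) × (paths (8, 11) → (10, 18)) = C(19, 8) · C(9, 2) = 75582 · 36 = 2720952. Avoidance count = 13123110 − 2720952 = 10402158.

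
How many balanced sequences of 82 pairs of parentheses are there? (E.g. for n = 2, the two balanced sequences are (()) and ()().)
C_82 = 17526585015616776834735140517915655636396234280

These balanced parentheses are counted by the Catalan number C_n = (1/(n + 1)) · C(2n, n). For n = 82: C_82 = (1/83) · C(164, 82) = 1454706556296192477283016662986999417820887445240/83 = 17526585015616776834735140517915655636396234280.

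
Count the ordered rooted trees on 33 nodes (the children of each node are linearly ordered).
C_32 = 55534064877048198

These ordered rooted trees are counted by the Catalan number C_n = (1/(n + 1)) · C(2n, n). For n = 32: C_32 = (1/33) · C(64, 32) = 1832624140942590534/33 = 55534064877048198.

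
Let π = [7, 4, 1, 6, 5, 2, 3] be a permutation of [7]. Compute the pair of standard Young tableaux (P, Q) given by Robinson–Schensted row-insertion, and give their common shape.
P = [1, 2, 3] / [4, 5] / [6] / [7];  Q = [1, 4, 7] / [2, 5] / [3] / [6];  common shape = (3, 2, 1, 1)

Row-insert the values π_1, π_2, … into P one at a time, bumping the leftmost entry strictly greater than the inserted value down to the next row. The recording tableau Q records, in position (i, j), the step at which that cell was added to P.
  Insert 7 (step 1): P = [7];  Q = [1]
  Insert 4 (step 2): P = [4] / [7];  Q = [1] / [2]
  Insert 1 (step 3): P = [1] / [4] / [7];  Q = [1] / [2] / [3]
  Insert 6 (step 4): P = [1, 6] / [4] / [7];  Q = [1, 4] / [2] / [3]
  Insert 5 (step 5): P = [1, 5] / [4, 6] / [7];  Q = [1, 4] / [2, 5] / [3]
  Insert 2 (step 6): P = [1, 2] / [4, 5] / [6] / [7];  Q = [1, 4] / [2, 5] / [3] / [6]
  Insert 3 (step 7): P = [1, 2, 3] / [4, 5] / [6] / [7];  Q = [1, 4, 7] / [2, 5] / [3] / [6]
Final shape: (3, 2, 1, 1).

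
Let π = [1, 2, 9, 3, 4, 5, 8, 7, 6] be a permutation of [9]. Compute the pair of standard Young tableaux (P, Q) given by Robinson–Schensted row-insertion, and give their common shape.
P = [1, 2, 3, 4, 5, 6] / [7] / [8] / [9];  Q = [1, 2, 3, 5, 6, 7] / [4] / [8] / [9];  common shape = (6, 1, 1, 1)

Row-insert the values π_1, π_2, … into P one at a time, bumping the leftmost entry strictly greater than the inserted value down to the next row. The recording tableau Q records, in position (i, j), the step at which that cell was added to P.
  Insert 1 (step 1): P = [1];  Q = [1]
  Insert 2 (step 2): P = [1, 2];  Q = [1, 2]
  Insert 9 (step 3): P = [1, 2, 9];  Q = [1, 2, 3]
  Insert 3 (step 4): P = [1, 2, 3] / [9];  Q = [1, 2, 3] / [4]
  Insert 4 (step 5): P = [1, 2, 3, 4] / [9];  Q = [1, 2, 3, 5] / [4]
  Insert 5 (step 6): P = [1, 2, 3, 4, 5] / [9];  Q = [1, 2, 3, 5, 6] / [4]
  Insert 8 (step 7): P = [1, 2, 3, 4, 5, 8] / [9];  Q = [1, 2, 3, 5, 6, 7] / [4]
  Insert 7 (step 8): P = [1, 2, 3, 4, 5, 7] / [8] / [9];  Q = [1, 2, 3, 5, 6, 7] / [4] / [8]
  Insert 6 (step 9): P = [1, 2, 3, 4, 5, 6] / [7] / [8] / [9];  Q = [1, 2, 3, 5, 6, 7] / [4] / [8] / [9]
Final shape: (6, 1, 1, 1).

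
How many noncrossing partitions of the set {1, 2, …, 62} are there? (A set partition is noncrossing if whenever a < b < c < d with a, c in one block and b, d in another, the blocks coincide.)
C_62 = 24139737743045626825711458546273312

These noncrossing partitions are counted by the Catalan number C_n = (1/(n + 1)) · C(2n, n). For n = 62: C_62 = (1/63) · C(124, 62) = 1520803477811874490019821888415218656/63 = 24139737743045626825711458546273312.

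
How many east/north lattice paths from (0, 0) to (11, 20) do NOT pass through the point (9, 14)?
Number of paths = 61790995

Total paths from (0, 0) to (11, 20): C(31, 11) = 84672315. Paths through (9, 14): (paths (0, 0) → (9, 14)) × (paths (9, 14) → (11, 20)) = C(23, 9) · C(8, 2) = 817190 · 28 = 22881320. Avoidance count = 84672315 − 22881320 = 61790995.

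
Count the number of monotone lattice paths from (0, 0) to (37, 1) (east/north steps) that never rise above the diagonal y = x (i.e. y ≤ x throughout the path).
Number of paths = 37

By the reflection principle (André's argument), the number of monotone paths to (37, 1) with n ≤ m that never go above y = x is C(38, 37) − C(38, 38) = 38 − 1 = 37.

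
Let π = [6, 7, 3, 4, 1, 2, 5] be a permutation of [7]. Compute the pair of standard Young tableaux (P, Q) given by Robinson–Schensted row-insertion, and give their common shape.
P = [1, 2, 5] / [3, 4] / [6, 7];  Q = [1, 2, 7] / [3, 4] / [5, 6];  common shape = (3, 2, 2)

Row-insert the values π_1, π_2, … into P one at a time, bumping the leftmost entry strictly greater than the inserted value down to the next row. The recording tableau Q records, in position (i, j), the step at which that cell was added to P.
  Insert 6 (step 1): P = [6];  Q = [1]
  Insert 7 (step 2): P = [6, 7];  Q = [1, 2]
  Insert 3 (step 3): P = [3, 7] / [6];  Q = [1, 2] / [3]
  Insert 4 (step 4): P = [3, 4] / [6, 7];  Q = [1, 2] / [3, 4]
  Insert 1 (step 5): P = [1, 4] / [3, 7] / [6];  Q = [1, 2] / [3, 4] / [5]
  Insert 2 (step 6): P = [1, 2] / [3, 4] / [6, 7];  Q = [1, 2] / [3, 4] / [5, 6]
  Insert 5 (step 7): P = [1, 2, 5] / [3, 4] / [6, 7];  Q = [1, 2, 7] / [3, 4] / [5, 6]
Final shape: (3, 2, 2).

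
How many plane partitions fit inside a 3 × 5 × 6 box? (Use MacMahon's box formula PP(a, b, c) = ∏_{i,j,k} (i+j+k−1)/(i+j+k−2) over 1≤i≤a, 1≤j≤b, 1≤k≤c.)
PP(3, 5, 6) = 3737448

Evaluate the triple product over i = 1..3, j = 1..5, k = 1..6. The factors are (2/1) · (3/2) · (4/3) · (5/4) · (6/5) · (7/6) · (3/2) · (4/3) · … (90 factors total). The numerators and denominators telescope so the product is an integer; carrying out the multiplication exactly gives PP(3, 5, 6) = 3737448.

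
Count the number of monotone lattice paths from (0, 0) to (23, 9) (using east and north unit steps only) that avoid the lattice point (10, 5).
Number of paths = 20901660

Total paths from (0, 0) to (23, 9): C(32, 23) = 28048800. Paths through (10, 5): (paths (0, 0) → (10, 5)) × (paths (10, 5) → (23, 9)) = C(15, 10) · C(17, 13) = 3003 · 2380 = 7147140. Avoidance count = 28048800 − 7147140 = 20901660.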